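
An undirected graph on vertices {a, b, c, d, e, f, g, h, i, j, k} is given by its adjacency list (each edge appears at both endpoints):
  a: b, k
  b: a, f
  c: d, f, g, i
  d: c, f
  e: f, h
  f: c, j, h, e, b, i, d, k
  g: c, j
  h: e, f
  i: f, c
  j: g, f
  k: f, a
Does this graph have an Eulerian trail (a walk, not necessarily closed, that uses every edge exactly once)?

Degrees: a:2, b:2, c:4, d:2, e:2, f:8, g:2, h:2, i:2, j:2, k:2
Odd-degree vertices: none (0 total).
The non-isolated vertices are connected and exactly 0 have odd degree, so an Eulerian trail exists.

Yes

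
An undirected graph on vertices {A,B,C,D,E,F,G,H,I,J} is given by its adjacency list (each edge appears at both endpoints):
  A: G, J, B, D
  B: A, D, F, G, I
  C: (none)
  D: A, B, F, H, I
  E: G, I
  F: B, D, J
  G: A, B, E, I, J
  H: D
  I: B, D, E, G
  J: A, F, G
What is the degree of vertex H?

1

Neighbors of H: D.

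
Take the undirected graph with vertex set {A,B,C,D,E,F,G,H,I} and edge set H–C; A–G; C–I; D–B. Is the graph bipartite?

Yes

Partition the vertices as {D, E, F, G, H, I} vs {A, B, C}. Each listed edge has one endpoint in each part, so the graph is bipartite.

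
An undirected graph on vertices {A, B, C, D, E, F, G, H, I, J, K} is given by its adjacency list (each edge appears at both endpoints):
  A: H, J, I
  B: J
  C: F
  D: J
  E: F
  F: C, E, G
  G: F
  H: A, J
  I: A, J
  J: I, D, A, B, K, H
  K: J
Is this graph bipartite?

No

I-A-J-I is an odd cycle (length 3), and a bipartite graph can contain only even cycles.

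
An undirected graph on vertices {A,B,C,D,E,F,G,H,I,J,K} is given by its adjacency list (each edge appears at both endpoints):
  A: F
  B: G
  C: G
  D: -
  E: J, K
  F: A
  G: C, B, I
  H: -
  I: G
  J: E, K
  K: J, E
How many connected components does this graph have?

Component: {D}
Component: {H}
Component: {A, F}
Component: {E, J, K}
Component: {B, C, G, I}

5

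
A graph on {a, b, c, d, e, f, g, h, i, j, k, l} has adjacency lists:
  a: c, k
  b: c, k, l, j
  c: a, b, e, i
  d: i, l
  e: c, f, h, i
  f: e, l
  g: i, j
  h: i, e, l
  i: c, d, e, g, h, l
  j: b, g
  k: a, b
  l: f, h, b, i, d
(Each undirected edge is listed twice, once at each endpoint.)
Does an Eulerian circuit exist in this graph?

Degrees: a:2, b:4, c:4, d:2, e:4, f:2, g:2, h:3, i:6, j:2, k:2, l:5
h, l have odd degree; an Eulerian circuit needs every degree to be even, so none exists.

No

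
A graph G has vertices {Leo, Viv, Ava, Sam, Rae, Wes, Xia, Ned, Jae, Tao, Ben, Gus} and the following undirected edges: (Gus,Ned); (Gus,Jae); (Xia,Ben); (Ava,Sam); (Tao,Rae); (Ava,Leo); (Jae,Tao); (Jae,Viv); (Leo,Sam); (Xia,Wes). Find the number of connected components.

Component: {Leo, Ava, Sam}
Component: {Wes, Xia, Ben}
Component: {Viv, Rae, Ned, Jae, Tao, Gus}

3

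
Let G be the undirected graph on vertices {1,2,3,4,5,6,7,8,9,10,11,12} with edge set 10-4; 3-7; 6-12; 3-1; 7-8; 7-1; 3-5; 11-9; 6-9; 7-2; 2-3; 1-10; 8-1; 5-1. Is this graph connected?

No

Component: {6, 9, 11, 12}
Component: {1, 2, 3, 4, 5, 7, 8, 10}
There are 2 separate components, so the graph is not connected.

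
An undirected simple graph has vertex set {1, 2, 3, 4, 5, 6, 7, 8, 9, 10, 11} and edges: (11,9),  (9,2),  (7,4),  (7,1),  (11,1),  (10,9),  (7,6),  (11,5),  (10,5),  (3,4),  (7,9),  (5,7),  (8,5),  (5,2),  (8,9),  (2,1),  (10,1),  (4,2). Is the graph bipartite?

Yes

Color {2, 3, 7, 8, 10, 11} black and {1, 4, 5, 6, 9} white. No edge joins two same-colored vertices, so the graph is bipartite.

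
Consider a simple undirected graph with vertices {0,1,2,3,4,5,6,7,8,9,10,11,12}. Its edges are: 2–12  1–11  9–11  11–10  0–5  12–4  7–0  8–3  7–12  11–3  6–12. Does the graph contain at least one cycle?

No

|V| = 13, |E| = 11, number of components = 2.
A forest on 13 vertices with 2 components has exactly 11 edges, which matches — so no cycle.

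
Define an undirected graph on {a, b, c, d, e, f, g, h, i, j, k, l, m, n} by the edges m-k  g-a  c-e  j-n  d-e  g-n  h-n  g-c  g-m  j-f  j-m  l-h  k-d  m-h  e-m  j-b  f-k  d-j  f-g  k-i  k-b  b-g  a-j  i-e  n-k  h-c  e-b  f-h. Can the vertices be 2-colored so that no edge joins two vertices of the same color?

Yes

Color {e, g, h, j, k} black and {a, b, c, d, f, i, l, m, n} white. No edge joins two same-colored vertices, so the graph is bipartite.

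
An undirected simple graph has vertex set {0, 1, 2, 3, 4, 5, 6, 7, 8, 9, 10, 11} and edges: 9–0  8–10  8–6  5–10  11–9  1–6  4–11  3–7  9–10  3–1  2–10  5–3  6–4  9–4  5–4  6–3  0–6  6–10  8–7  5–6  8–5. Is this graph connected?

Starting from 0 and exploring outward reaches every vertex (0, 9, 6, 10, 4, 11, 8, 3, 1, 5, 2, 7); the graph is connected.

Yes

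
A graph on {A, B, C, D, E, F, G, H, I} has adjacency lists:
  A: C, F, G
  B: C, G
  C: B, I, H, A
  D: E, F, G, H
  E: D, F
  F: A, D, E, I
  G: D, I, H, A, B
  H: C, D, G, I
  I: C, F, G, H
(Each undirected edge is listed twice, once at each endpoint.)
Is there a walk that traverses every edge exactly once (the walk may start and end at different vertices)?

Yes

Degrees: A:3, B:2, C:4, D:4, E:2, F:4, G:5, H:4, I:4
Odd-degree vertices: A, G (2 total).
The non-isolated vertices are connected and exactly 2 have odd degree, so an Eulerian trail exists (from A to G).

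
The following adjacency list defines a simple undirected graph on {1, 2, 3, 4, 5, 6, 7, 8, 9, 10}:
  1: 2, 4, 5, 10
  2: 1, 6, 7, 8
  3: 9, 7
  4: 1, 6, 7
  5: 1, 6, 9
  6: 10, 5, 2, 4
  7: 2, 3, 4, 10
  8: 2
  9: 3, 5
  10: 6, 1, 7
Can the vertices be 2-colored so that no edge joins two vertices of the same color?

Yes

A valid 2-coloring puts {2, 3, 4, 5, 10} on one side and {1, 6, 7, 8, 9} on the other; every edge crosses between the two sides.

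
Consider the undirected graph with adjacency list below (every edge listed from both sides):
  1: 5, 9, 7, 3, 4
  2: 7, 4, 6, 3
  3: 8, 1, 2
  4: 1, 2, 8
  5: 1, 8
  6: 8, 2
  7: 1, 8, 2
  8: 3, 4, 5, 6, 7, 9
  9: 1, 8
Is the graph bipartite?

Yes

Color {3, 4, 5, 6, 7, 9} black and {1, 2, 8} white. No edge joins two same-colored vertices, so the graph is bipartite.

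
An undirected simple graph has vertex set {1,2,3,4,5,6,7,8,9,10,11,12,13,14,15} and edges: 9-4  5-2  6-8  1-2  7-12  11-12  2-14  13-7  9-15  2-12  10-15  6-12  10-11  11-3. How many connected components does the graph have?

1

Component: {1, 2, 3, 4, 5, 6, 7, 8, 9, 10, 11, 12, 13, 14, 15}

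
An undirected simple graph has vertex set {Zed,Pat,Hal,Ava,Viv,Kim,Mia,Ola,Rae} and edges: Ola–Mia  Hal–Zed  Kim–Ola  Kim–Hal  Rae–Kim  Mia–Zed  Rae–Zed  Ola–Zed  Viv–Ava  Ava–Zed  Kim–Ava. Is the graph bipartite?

Mia-Ola-Zed-Mia is an odd cycle (length 3), and a bipartite graph can contain only even cycles.

No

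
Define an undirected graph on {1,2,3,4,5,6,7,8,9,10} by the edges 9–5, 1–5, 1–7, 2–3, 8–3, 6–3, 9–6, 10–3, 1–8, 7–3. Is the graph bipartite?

Partition the vertices as {2, 4, 5, 6, 7, 8, 10} vs {1, 3, 9}. Each listed edge has one endpoint in each part, so the graph is bipartite.

Yes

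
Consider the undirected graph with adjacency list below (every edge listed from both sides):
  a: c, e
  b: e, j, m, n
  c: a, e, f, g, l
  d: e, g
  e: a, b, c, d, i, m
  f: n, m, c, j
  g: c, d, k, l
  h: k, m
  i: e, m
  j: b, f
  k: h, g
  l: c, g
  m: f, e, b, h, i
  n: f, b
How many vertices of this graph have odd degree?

Degrees: a:2, b:4, c:5, d:2, e:6, f:4, g:4, h:2, i:2, j:2, k:2, l:2, m:5, n:2
Odd-degree vertices: c, m.

2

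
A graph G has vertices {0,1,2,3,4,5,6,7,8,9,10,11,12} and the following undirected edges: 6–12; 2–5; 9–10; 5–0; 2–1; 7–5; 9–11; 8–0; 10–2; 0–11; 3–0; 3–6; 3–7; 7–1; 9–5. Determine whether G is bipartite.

Yes

Partition the vertices as {1, 3, 4, 5, 8, 10, 11, 12} vs {0, 2, 6, 7, 9}. Each listed edge has one endpoint in each part, so the graph is bipartite.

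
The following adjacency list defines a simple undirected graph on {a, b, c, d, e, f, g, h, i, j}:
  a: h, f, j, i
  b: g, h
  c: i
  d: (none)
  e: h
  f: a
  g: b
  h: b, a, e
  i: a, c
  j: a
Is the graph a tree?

No

The graph has 10 vertices and 8 edges.
It splits into 2 components, so it cannot be a tree.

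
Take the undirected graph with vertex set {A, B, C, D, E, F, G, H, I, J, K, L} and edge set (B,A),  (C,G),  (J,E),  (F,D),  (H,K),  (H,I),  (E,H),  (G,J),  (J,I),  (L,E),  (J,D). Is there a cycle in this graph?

Yes

|V| = 12, |E| = 11, number of components = 2.
One cycle is J-E-H-I-J.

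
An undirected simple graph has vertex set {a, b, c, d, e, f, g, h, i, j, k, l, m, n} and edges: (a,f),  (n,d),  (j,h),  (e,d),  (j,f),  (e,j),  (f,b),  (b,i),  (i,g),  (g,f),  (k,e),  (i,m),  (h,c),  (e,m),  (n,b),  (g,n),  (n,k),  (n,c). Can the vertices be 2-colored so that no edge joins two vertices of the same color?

Color {e, f, h, i, l, n} black and {a, b, c, d, g, j, k, m} white. No edge joins two same-colored vertices, so the graph is bipartite.

Yes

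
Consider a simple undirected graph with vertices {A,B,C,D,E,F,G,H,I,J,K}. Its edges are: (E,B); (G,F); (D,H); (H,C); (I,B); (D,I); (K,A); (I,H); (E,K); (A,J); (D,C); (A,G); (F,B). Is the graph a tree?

No

|V| = 11, |E| = 13.
A tree on 11 vertices has exactly 10 edges; this graph has 13, so it contains a cycle and is not a tree.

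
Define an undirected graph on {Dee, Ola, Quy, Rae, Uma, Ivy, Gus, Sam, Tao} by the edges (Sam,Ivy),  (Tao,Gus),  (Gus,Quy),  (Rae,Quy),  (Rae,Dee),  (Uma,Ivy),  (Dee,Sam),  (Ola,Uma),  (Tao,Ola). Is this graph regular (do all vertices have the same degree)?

Degrees: Dee:2, Ola:2, Quy:2, Rae:2, Uma:2, Ivy:2, Gus:2, Sam:2, Tao:2
Every vertex has degree 2, so the graph is 2-regular.

Yes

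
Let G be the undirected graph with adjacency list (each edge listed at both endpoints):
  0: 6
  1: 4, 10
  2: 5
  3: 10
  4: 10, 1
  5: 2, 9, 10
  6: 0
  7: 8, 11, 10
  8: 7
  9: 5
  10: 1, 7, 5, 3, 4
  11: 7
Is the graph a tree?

|V| = 12, |E| = 11.
It is not connected, so it is not a tree.

No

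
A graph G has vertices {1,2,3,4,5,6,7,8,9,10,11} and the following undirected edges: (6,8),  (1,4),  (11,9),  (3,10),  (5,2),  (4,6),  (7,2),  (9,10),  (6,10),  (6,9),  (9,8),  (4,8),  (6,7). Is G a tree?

No

|V| = 11, |E| = 13.
Connected but with 13 > 10 edges, so it has a cycle and is not a tree.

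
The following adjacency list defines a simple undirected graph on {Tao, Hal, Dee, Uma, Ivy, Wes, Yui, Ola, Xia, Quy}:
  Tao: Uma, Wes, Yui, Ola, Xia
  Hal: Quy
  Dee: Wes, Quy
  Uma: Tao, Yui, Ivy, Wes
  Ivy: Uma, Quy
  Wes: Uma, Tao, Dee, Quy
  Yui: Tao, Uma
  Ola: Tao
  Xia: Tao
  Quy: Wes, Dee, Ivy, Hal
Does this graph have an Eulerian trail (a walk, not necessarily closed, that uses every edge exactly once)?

Degrees: Tao:5, Hal:1, Dee:2, Uma:4, Ivy:2, Wes:4, Yui:2, Ola:1, Xia:1, Quy:4
Odd-degree vertices: Tao, Hal, Ola, Xia (4 total).
With 4 odd-degree vertices (more than two), no single trail can use every edge.

No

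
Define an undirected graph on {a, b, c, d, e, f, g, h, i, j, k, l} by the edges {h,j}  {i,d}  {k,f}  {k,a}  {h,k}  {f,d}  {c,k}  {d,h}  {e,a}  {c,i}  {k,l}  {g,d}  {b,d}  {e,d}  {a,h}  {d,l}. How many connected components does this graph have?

Component: {a, b, c, d, e, f, g, h, i, j, k, l}

1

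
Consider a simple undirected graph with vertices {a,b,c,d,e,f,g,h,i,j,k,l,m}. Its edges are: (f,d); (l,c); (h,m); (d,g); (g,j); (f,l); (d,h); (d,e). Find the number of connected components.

5

Component: {a}
Component: {b}
Component: {i}
Component: {k}
Component: {c, d, e, f, g, h, j, l, m}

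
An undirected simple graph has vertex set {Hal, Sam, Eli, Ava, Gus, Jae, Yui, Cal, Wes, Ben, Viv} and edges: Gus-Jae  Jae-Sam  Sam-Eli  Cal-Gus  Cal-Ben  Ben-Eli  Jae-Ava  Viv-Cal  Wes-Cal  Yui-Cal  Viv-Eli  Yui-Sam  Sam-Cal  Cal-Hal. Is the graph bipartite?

No

The cycle Cal-Yui-Sam-Cal has length 3, which is odd, so the graph is not bipartite.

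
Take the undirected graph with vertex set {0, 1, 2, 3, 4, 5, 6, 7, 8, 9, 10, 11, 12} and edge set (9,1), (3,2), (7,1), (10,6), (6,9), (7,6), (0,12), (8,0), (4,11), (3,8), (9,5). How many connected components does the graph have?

Component: {4, 11}
Component: {0, 2, 3, 8, 12}
Component: {1, 5, 6, 7, 9, 10}

3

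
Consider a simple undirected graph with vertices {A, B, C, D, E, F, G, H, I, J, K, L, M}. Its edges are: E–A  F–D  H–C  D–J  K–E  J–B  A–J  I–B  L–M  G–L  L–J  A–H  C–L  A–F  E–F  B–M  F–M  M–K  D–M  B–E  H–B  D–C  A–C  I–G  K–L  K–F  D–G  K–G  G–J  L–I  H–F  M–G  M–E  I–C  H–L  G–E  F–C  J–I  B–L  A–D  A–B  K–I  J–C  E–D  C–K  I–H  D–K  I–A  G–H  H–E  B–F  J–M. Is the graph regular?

Degrees: A:8, B:8, C:8, D:8, E:8, F:8, G:8, H:8, I:8, J:8, K:8, L:8, M:8
All degrees equal 8; the graph is regular.

Yes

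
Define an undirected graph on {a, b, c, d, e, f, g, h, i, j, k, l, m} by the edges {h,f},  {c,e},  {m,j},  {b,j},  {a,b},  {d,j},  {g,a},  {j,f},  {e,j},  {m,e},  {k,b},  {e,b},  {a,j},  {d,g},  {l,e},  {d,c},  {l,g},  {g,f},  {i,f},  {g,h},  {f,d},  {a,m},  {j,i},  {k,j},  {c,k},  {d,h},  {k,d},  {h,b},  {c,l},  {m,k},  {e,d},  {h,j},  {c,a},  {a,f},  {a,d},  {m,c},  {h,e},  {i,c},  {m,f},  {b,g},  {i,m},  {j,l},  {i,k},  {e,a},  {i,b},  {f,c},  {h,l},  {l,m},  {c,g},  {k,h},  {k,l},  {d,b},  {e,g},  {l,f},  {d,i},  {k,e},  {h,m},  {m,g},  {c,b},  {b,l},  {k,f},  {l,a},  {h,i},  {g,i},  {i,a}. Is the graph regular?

Degrees: a:10, b:10, c:10, d:10, e:10, f:10, g:10, h:10, i:10, j:10, k:10, l:10, m:10
Every vertex has degree 10, so the graph is 10-regular.

Yes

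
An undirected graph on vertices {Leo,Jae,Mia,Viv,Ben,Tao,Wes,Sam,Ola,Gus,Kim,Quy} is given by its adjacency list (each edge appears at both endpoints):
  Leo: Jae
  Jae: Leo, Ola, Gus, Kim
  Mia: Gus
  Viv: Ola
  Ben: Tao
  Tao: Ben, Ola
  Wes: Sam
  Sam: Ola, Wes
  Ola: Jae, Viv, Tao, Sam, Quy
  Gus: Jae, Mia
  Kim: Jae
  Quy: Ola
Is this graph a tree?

|V| = 12, |E| = 11.
Connected and |E| = |V| - 1, which characterizes a tree.

Yes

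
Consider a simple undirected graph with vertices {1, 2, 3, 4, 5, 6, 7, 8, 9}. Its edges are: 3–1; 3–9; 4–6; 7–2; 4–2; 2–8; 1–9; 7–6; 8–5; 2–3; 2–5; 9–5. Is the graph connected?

Starting from 1 and exploring outward reaches every vertex (1, 3, 9, 2, 5, 8, 4, 7, 6); the graph is connected.

Yes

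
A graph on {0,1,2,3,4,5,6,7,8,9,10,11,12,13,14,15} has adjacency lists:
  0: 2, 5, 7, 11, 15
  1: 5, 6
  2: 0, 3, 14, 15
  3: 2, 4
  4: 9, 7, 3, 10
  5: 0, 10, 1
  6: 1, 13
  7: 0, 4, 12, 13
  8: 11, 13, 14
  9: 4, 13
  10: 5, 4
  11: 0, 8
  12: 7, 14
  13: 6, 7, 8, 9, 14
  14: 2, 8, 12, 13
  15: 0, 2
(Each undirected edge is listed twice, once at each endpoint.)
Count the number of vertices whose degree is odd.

Degrees: 0:5, 1:2, 2:4, 3:2, 4:4, 5:3, 6:2, 7:4, 8:3, 9:2, 10:2, 11:2, 12:2, 13:5, 14:4, 15:2
Odd-degree vertices: 0, 5, 8, 13.

4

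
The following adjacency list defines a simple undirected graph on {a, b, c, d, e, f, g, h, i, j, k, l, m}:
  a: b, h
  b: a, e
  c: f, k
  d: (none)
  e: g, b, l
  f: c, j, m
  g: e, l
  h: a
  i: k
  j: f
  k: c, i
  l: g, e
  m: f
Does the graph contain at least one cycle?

Yes

The graph has 13 vertices, 11 edges, and 3 connected components.
One cycle is e-g-l-e.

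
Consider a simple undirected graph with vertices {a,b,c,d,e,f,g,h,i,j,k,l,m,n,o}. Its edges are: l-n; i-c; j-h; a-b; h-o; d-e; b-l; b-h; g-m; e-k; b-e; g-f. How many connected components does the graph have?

3

Component: {c, i}
Component: {f, g, m}
Component: {a, b, d, e, h, j, k, l, n, o}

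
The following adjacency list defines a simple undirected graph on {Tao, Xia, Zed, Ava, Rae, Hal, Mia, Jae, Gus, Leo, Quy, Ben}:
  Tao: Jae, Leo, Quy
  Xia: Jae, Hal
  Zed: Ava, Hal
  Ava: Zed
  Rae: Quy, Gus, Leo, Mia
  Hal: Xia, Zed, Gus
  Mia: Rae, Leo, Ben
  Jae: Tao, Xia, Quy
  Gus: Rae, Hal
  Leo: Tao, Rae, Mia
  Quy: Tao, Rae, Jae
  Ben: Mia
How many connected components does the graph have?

1

Component: {Tao, Xia, Zed, Ava, Rae, Hal, Mia, Jae, Gus, Leo, Quy, Ben}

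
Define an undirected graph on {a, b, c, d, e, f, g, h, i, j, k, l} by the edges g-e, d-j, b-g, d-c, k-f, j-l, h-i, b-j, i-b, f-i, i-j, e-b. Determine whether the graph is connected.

No

Component: {a}
Component: {b, c, d, e, f, g, h, i, j, k, l}
No edge joins these 2 groups, so the graph is disconnected.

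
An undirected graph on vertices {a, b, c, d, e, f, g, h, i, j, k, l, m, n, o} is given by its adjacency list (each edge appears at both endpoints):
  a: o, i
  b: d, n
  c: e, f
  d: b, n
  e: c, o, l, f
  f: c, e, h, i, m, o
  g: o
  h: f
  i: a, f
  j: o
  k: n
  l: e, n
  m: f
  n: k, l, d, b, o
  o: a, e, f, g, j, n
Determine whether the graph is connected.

Starting from a and exploring outward reaches every vertex (a, i, o, f, n, e, g, j, h, m, c, b, k, d, l); the graph is connected.

Yes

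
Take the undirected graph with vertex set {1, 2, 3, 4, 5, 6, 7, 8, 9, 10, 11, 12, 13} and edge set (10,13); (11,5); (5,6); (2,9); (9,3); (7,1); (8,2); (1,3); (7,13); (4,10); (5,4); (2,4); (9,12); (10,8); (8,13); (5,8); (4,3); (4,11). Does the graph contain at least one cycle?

Yes

The graph has 13 vertices, 18 edges, and 1 connected component.
Since 18 > 13 - 1, a cycle must exist; for instance 5-11-4-5.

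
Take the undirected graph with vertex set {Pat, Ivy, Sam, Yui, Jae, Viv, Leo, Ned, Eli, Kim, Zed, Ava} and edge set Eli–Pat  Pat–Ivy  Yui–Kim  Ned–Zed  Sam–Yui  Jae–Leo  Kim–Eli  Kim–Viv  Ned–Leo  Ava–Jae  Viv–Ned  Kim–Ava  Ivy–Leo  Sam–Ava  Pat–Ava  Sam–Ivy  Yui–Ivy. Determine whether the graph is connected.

Yes

A breadth-first search from Pat visits Pat, Eli, Ava, Ivy, Kim, Jae, Sam, Yui, Leo, Viv, Ned, Zed — all 12 vertices — so the graph is connected.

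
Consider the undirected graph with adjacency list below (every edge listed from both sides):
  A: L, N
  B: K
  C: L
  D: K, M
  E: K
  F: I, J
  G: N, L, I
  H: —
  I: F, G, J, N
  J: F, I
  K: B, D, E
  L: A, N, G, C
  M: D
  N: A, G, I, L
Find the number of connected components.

3

Component: {H}
Component: {B, D, E, K, M}
Component: {A, C, F, G, I, J, L, N}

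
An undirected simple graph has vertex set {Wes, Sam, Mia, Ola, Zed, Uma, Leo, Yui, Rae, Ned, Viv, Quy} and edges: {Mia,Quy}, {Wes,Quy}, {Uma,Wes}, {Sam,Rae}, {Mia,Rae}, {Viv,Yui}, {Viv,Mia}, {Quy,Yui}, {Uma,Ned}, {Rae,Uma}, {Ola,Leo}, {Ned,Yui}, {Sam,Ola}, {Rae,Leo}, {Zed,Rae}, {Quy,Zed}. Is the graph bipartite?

Yui-Ned-Uma-Wes-Quy-Yui is an odd cycle (length 5), and a bipartite graph can contain only even cycles.

No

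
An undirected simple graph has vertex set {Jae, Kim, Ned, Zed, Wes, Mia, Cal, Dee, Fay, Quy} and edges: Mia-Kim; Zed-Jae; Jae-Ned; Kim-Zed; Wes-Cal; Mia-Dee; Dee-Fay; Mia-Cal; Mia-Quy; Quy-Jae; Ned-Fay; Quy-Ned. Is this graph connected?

A breadth-first search from Jae visits Jae, Quy, Ned, Zed, Mia, Fay, Kim, Cal, Dee, Wes — all 10 vertices — so the graph is connected.

Yes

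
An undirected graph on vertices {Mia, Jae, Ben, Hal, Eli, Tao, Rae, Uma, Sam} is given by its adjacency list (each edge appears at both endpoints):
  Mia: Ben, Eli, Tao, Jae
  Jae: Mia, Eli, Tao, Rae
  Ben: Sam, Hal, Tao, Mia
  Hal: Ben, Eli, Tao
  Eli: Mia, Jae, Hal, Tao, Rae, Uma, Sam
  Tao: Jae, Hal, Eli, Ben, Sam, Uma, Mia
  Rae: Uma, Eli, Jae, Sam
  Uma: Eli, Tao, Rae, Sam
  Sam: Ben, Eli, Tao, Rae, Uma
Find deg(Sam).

Neighbors of Sam: Ben, Eli, Tao, Rae, Uma.

5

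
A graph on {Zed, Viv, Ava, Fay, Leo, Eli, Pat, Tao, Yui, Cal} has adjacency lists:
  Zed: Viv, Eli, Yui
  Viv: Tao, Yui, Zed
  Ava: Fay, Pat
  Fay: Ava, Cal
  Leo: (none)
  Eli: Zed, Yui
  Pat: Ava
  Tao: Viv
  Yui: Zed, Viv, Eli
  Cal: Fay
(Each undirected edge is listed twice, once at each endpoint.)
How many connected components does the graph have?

3

Component: {Leo}
Component: {Ava, Fay, Pat, Cal}
Component: {Zed, Viv, Eli, Tao, Yui}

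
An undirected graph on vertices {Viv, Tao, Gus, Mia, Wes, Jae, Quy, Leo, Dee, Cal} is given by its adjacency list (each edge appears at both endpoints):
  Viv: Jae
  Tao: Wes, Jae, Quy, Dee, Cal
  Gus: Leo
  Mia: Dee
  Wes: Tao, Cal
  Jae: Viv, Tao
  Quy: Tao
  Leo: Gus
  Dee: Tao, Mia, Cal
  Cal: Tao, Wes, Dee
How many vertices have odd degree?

Degrees: Viv:1, Tao:5, Gus:1, Mia:1, Wes:2, Jae:2, Quy:1, Leo:1, Dee:3, Cal:3
Odd-degree vertices: Viv, Tao, Gus, Mia, Quy, Leo, Dee, Cal.

8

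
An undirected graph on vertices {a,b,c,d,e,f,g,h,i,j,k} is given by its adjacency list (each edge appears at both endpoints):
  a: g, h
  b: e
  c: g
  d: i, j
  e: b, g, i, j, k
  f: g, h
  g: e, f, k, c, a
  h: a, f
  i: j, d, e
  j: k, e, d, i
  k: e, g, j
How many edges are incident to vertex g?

5

Neighbors of g: a, c, e, f, k.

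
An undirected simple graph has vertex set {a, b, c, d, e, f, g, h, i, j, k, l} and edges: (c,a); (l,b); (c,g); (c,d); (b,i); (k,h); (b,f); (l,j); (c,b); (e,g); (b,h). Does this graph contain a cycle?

|V| = 12, |E| = 11, number of components = 1.
A forest on 12 vertices with 1 component has exactly 11 edges, which matches — so no cycle.

No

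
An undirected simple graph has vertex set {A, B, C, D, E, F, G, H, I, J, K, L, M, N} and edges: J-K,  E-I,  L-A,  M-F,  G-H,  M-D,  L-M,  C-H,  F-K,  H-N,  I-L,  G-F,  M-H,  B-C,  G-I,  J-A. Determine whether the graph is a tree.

No

|V| = 14, |E| = 16.
A tree on 14 vertices has exactly 13 edges; this graph has 16, so it contains a cycle and is not a tree.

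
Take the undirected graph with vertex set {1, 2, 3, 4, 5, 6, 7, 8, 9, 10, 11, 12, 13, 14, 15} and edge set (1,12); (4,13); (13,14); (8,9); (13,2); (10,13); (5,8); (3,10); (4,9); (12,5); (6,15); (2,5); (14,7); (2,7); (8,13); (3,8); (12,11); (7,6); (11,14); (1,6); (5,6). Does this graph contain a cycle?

|V| = 15, |E| = 21, number of components = 1.
Since 21 > 15 - 1, a cycle must exist; for instance 13-4-9-8-13.

Yes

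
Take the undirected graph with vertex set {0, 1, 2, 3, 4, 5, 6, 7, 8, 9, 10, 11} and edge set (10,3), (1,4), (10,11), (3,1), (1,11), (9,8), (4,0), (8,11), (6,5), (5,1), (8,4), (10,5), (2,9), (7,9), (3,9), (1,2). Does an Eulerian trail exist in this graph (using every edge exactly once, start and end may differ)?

Degrees: 0:1, 1:5, 2:2, 3:3, 4:3, 5:3, 6:1, 7:1, 8:3, 9:4, 10:3, 11:3
Odd-degree vertices: 0, 1, 3, 4, 5, 6, 7, 8, 10, 11 (10 total).
With 10 odd-degree vertices (more than two), no single trail can use every edge.

No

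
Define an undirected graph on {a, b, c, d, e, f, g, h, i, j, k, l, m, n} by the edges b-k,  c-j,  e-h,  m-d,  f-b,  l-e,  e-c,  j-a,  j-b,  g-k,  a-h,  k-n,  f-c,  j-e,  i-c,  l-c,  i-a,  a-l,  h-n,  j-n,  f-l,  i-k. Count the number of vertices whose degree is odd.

Degrees: a:4, b:3, c:5, d:1, e:4, f:3, g:1, h:3, i:3, j:5, k:4, l:4, m:1, n:3
Odd-degree vertices: b, c, d, f, g, h, i, j, m, n.

10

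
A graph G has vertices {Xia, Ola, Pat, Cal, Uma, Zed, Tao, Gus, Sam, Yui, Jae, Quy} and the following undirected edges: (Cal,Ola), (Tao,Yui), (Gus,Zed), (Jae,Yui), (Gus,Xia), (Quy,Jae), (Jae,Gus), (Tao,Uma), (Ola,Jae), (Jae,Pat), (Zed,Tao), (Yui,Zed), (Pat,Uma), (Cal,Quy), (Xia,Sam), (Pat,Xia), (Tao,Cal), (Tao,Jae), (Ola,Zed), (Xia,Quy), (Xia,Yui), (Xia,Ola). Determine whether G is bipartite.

No

Tao-Yui-Jae-Tao is an odd cycle (length 3), and a bipartite graph can contain only even cycles.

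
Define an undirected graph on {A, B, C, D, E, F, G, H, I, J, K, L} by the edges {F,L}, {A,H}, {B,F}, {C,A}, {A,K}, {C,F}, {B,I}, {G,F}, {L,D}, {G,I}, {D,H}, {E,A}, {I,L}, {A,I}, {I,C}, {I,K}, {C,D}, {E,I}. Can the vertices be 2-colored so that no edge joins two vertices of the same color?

No

I-E-A-I is an odd cycle (length 3), and a bipartite graph can contain only even cycles.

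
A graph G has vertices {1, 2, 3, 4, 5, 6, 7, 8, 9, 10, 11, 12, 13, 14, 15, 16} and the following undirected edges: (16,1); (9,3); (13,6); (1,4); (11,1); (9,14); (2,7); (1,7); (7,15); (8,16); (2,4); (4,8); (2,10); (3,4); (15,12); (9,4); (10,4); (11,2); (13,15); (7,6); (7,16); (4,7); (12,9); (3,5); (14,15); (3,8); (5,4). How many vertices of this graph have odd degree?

Degrees: 1:4, 2:4, 3:4, 4:8, 5:2, 6:2, 7:6, 8:3, 9:4, 10:2, 11:2, 12:2, 13:2, 14:2, 15:4, 16:3
Odd-degree vertices: 8, 16.

2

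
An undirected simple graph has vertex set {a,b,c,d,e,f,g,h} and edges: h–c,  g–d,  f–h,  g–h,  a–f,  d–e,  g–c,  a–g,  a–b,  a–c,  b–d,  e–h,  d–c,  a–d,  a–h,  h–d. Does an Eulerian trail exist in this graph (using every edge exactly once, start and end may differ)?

Degrees: a:6, b:2, c:4, d:6, e:2, f:2, g:4, h:6
Odd-degree vertices: none (0 total).
The non-isolated vertices are connected and exactly 0 have odd degree, so an Eulerian trail exists.

Yes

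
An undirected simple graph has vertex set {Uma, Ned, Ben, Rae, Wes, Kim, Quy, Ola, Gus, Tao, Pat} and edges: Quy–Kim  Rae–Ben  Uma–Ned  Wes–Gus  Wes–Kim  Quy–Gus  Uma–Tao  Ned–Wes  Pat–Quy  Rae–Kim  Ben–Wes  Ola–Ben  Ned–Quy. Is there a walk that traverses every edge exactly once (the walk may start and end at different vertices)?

No

Degrees: Uma:2, Ned:3, Ben:3, Rae:2, Wes:4, Kim:3, Quy:4, Ola:1, Gus:2, Tao:1, Pat:1
Odd-degree vertices: Ned, Ben, Kim, Ola, Tao, Pat (6 total).
With 6 odd-degree vertices (more than two), no single trail can use every edge.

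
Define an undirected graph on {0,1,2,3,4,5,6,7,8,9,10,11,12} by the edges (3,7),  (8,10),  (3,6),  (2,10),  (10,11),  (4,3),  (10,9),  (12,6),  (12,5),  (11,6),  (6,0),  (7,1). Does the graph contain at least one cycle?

No

The graph has 13 vertices, 12 edges, and 1 connected component.
A forest on 13 vertices with 1 component has exactly 12 edges, which matches — so no cycle.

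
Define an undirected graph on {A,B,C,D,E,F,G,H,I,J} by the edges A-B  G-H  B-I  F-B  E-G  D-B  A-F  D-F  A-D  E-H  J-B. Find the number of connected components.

Component: {C}
Component: {E, G, H}
Component: {A, B, D, F, I, J}

3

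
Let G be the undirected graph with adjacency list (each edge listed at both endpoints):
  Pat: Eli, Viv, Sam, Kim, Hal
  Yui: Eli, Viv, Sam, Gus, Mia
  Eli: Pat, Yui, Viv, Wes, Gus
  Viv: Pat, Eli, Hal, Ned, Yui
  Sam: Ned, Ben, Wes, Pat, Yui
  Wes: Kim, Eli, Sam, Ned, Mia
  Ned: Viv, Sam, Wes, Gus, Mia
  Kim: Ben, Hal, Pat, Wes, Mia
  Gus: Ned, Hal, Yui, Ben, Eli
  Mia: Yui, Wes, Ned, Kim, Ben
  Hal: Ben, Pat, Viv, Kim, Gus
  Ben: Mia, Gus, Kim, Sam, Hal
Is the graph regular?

Yes

Degrees: Pat:5, Yui:5, Eli:5, Viv:5, Sam:5, Wes:5, Ned:5, Kim:5, Gus:5, Mia:5, Hal:5, Ben:5
Every vertex has degree 5, so the graph is 5-regular.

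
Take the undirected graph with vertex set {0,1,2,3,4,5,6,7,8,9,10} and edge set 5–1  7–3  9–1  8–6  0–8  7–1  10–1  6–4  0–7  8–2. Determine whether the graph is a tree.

|V| = 11, |E| = 10.
Connected and |E| = |V| - 1, which characterizes a tree.

Yes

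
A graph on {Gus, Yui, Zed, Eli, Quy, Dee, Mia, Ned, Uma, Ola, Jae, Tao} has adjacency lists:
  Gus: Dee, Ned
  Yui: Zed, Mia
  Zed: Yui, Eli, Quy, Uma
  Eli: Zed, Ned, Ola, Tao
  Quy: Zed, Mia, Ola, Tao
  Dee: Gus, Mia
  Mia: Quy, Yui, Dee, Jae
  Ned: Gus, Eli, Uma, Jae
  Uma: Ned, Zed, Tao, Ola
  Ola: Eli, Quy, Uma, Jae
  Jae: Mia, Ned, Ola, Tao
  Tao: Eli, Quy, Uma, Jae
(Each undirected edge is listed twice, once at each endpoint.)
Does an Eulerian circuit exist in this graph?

Yes

Degrees: Gus:2, Yui:2, Zed:4, Eli:4, Quy:4, Dee:2, Mia:4, Ned:4, Uma:4, Ola:4, Jae:4, Tao:4
All degrees are even and the non-isolated vertices are connected — an Eulerian circuit exists.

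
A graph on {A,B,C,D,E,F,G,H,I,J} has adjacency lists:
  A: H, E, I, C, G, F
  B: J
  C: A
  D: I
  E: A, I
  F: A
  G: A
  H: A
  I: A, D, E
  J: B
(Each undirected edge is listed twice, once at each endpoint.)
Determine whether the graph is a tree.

No

The graph has 10 vertices and 9 edges.
It splits into 2 components, so it cannot be a tree.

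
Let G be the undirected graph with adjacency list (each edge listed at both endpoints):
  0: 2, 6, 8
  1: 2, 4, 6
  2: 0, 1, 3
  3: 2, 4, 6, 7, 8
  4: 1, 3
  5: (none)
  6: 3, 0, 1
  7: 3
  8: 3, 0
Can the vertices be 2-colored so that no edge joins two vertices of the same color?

Yes

A valid 2-coloring puts {2, 4, 5, 6, 7, 8} on one side and {0, 1, 3} on the other; every edge crosses between the two sides.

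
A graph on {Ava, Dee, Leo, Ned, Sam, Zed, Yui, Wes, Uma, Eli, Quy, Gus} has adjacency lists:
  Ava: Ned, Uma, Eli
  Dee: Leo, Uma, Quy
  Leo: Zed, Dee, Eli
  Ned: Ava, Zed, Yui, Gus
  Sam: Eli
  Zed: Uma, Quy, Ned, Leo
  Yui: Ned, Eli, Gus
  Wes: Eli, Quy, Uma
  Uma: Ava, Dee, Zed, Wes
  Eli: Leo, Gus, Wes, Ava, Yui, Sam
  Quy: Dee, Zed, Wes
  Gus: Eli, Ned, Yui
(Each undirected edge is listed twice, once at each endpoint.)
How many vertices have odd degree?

Degrees: Ava:3, Dee:3, Leo:3, Ned:4, Sam:1, Zed:4, Yui:3, Wes:3, Uma:4, Eli:6, Quy:3, Gus:3
Odd-degree vertices: Ava, Dee, Leo, Sam, Yui, Wes, Quy, Gus.

8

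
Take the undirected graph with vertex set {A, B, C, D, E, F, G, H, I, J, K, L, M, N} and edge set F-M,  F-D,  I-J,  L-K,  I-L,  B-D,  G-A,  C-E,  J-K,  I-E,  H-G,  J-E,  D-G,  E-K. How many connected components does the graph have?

Component: {N}
Component: {C, E, I, J, K, L}
Component: {A, B, D, F, G, H, M}

3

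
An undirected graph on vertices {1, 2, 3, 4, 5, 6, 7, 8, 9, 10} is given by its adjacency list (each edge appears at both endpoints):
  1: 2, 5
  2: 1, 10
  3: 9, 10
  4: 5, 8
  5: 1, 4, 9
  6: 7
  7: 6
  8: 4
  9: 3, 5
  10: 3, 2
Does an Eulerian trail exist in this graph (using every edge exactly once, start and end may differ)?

Degrees: 1:2, 2:2, 3:2, 4:2, 5:3, 6:1, 7:1, 8:1, 9:2, 10:2
Odd-degree vertices: 5, 6, 7, 8 (4 total).
An Eulerian trail requires 0 or 2 odd-degree vertices; here there are 4.

No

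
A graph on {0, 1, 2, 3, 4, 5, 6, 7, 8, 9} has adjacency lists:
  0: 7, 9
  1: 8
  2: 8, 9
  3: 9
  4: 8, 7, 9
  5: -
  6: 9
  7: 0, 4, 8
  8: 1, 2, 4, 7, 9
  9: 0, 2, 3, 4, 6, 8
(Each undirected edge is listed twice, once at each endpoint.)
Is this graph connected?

No

Component: {5}
Component: {0, 1, 2, 3, 4, 6, 7, 8, 9}
There are 2 separate components, so the graph is not connected.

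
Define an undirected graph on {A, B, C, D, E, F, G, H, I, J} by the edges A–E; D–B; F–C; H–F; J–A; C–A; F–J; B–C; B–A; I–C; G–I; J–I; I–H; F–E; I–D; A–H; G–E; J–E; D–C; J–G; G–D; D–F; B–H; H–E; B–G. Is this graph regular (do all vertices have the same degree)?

Yes

Degrees: A:5, B:5, C:5, D:5, E:5, F:5, G:5, H:5, I:5, J:5
All degrees equal 5; the graph is regular.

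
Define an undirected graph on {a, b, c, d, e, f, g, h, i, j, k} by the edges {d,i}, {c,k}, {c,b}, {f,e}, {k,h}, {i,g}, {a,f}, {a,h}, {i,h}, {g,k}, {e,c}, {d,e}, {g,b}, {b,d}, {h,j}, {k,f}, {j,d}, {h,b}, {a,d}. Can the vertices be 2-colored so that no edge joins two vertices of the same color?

Yes

Color {c, d, f, g, h} black and {a, b, e, i, j, k} white. No edge joins two same-colored vertices, so the graph is bipartite.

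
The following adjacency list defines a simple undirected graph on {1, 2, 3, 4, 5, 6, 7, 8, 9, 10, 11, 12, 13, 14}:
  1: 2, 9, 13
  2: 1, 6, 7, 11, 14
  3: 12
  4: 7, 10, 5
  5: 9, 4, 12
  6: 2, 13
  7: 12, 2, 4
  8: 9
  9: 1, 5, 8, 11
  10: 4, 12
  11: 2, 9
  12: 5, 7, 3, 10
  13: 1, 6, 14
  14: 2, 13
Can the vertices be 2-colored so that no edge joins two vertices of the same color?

Yes

Partition the vertices as {2, 4, 9, 12, 13} vs {1, 3, 5, 6, 7, 8, 10, 11, 14}. Each listed edge has one endpoint in each part, so the graph is bipartite.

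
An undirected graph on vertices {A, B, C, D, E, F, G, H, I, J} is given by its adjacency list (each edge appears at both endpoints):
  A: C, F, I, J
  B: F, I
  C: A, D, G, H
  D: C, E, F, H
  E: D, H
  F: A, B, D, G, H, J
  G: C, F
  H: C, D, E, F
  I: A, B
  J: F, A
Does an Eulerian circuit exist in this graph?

Yes

Degrees: A:4, B:2, C:4, D:4, E:2, F:6, G:2, H:4, I:2, J:2
Every vertex has even degree and the edges form a single connected piece, so an Eulerian circuit exists.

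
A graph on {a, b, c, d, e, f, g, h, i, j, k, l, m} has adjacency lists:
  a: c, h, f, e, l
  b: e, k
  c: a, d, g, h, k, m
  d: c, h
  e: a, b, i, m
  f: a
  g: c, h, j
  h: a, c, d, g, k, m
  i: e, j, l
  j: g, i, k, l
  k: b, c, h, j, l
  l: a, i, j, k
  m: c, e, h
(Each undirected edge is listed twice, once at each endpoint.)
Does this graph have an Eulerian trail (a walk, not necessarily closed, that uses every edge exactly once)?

Degrees: a:5, b:2, c:6, d:2, e:4, f:1, g:3, h:6, i:3, j:4, k:5, l:4, m:3
Odd-degree vertices: a, f, g, i, k, m (6 total).
With 6 odd-degree vertices (more than two), no single trail can use every edge.

No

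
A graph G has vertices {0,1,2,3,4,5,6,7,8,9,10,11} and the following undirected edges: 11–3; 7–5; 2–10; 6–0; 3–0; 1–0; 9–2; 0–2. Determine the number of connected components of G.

4

Component: {4}
Component: {8}
Component: {5, 7}
Component: {0, 1, 2, 3, 6, 9, 10, 11}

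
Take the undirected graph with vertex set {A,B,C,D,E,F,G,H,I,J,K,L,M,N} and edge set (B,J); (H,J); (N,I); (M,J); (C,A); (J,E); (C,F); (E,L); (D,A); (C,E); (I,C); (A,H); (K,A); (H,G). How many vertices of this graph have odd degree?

10

Degrees: A:4, B:1, C:4, D:1, E:3, F:1, G:1, H:3, I:2, J:4, K:1, L:1, M:1, N:1
Odd-degree vertices: B, D, E, F, G, H, K, L, M, N.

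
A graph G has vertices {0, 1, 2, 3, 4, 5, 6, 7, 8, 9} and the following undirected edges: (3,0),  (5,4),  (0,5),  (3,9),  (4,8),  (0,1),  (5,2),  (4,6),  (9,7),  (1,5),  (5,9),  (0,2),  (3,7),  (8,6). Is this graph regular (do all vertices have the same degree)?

Degrees: 0:4, 1:2, 2:2, 3:3, 4:3, 5:5, 6:2, 7:2, 8:2, 9:3
Degrees are not all equal (e.g. deg(1)=2 but deg(5)=5); not regular.

No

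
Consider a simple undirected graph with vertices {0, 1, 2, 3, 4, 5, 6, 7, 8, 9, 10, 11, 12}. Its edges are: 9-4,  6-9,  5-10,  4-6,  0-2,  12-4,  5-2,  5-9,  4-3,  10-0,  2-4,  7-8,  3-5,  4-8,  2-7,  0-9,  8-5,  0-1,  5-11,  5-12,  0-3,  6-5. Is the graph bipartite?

No

The cycle 9-6-5-9 has length 3, which is odd, so the graph is not bipartite.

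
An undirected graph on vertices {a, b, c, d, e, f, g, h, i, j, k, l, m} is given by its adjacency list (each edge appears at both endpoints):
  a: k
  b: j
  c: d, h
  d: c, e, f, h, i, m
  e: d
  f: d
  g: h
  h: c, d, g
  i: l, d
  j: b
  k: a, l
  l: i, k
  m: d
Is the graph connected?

Component: {b, j}
Component: {a, c, d, e, f, g, h, i, k, l, m}
There are 2 separate components, so the graph is not connected.

No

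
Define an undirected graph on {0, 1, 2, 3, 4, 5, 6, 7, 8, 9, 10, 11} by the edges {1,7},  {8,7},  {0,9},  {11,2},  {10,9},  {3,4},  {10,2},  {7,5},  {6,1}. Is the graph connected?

No

Component: {3, 4}
Component: {0, 2, 9, 10, 11}
Component: {1, 5, 6, 7, 8}
No edge joins these 3 groups, so the graph is disconnected.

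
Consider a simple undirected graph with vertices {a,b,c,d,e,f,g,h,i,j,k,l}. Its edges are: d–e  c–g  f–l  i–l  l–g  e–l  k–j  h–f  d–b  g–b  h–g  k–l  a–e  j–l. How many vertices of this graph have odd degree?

4

Degrees: a:1, b:2, c:1, d:2, e:3, f:2, g:4, h:2, i:1, j:2, k:2, l:6
Odd-degree vertices: a, c, e, i.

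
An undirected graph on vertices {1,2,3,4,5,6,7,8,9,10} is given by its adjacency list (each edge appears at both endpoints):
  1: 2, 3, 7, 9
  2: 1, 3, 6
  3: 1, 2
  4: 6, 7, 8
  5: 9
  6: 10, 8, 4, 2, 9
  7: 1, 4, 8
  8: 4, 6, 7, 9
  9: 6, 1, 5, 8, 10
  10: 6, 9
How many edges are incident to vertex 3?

Neighbors of 3: 1, 2.

2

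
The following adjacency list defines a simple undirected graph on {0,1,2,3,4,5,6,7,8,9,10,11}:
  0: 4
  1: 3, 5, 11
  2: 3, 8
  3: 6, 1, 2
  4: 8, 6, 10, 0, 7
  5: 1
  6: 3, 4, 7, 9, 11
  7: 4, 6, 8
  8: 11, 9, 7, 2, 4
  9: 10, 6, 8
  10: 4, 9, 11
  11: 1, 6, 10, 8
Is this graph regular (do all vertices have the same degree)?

No

Degrees: 0:1, 1:3, 2:2, 3:3, 4:5, 5:1, 6:5, 7:3, 8:5, 9:3, 10:3, 11:4
Vertex 0 has degree 1 while 4 has degree 5, so the graph is not regular.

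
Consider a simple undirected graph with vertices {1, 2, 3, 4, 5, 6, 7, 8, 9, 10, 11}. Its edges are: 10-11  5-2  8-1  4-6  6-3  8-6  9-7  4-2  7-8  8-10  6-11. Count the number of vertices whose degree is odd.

Degrees: 1:1, 2:2, 3:1, 4:2, 5:1, 6:4, 7:2, 8:4, 9:1, 10:2, 11:2
Odd-degree vertices: 1, 3, 5, 9.

4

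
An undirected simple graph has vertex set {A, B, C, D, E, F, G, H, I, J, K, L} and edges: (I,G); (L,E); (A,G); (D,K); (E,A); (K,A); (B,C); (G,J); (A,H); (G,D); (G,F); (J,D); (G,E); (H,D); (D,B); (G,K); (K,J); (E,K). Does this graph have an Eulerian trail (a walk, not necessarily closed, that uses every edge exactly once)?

Degrees: A:4, B:2, C:1, D:5, E:4, F:1, G:7, H:2, I:1, J:3, K:5, L:1
Odd-degree vertices: C, D, F, G, I, J, K, L (8 total).
An Eulerian trail requires 0 or 2 odd-degree vertices; here there are 8.

No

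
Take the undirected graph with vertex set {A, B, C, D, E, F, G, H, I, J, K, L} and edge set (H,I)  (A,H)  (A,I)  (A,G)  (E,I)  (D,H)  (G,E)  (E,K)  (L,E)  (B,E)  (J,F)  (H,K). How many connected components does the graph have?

3

Component: {C}
Component: {F, J}
Component: {A, B, D, E, G, H, I, K, L}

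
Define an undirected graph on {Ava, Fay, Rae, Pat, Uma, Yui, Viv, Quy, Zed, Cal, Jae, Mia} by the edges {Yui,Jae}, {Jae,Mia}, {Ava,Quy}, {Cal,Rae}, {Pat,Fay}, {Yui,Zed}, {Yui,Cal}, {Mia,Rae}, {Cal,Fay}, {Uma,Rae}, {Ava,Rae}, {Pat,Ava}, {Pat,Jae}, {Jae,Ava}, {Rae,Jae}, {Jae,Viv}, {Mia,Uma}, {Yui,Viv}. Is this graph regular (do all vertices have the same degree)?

Degrees: Ava:4, Fay:2, Rae:5, Pat:3, Uma:2, Yui:4, Viv:2, Quy:1, Zed:1, Cal:3, Jae:6, Mia:3
Degrees are not all equal (e.g. deg(Quy)=1 but deg(Jae)=6); not regular.

No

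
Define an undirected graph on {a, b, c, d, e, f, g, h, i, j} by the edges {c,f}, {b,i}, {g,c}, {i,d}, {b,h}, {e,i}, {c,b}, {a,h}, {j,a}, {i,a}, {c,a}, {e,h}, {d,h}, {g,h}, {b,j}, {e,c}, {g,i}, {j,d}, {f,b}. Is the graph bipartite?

No

The cycle b-f-c-b has length 3, which is odd, so the graph is not bipartite.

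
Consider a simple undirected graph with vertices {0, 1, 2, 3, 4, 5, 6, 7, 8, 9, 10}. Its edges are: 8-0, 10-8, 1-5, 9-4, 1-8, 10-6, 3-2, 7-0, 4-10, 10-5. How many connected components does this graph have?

Component: {2, 3}
Component: {0, 1, 4, 5, 6, 7, 8, 9, 10}

2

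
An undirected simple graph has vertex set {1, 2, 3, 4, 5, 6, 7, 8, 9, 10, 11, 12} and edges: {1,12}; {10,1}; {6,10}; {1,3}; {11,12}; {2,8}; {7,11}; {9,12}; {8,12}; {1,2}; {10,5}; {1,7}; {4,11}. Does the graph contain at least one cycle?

|V| = 12, |E| = 13, number of components = 1.
Since 13 > 12 - 1, a cycle must exist; for instance 1-2-8-12-1.

Yes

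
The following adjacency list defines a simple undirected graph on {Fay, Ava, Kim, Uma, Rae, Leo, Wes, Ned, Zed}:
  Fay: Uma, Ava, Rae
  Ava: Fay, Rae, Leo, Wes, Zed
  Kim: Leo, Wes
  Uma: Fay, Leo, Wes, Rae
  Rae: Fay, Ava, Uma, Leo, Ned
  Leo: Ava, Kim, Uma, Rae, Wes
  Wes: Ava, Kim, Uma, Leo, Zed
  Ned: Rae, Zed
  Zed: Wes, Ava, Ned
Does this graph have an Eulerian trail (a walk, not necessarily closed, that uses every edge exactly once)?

Degrees: Fay:3, Ava:5, Kim:2, Uma:4, Rae:5, Leo:5, Wes:5, Ned:2, Zed:3
Odd-degree vertices: Fay, Ava, Rae, Leo, Wes, Zed (6 total).
An Eulerian trail requires 0 or 2 odd-degree vertices; here there are 6.

No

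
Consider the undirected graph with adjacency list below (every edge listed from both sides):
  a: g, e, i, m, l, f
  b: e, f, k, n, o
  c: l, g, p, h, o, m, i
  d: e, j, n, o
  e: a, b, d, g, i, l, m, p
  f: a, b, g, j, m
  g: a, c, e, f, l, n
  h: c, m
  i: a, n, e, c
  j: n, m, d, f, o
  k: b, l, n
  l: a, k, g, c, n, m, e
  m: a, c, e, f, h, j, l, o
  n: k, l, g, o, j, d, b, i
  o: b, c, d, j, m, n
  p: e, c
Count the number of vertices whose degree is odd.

Degrees: a:6, b:5, c:7, d:4, e:8, f:5, g:6, h:2, i:4, j:5, k:3, l:7, m:8, n:8, o:6, p:2
Odd-degree vertices: b, c, f, j, k, l.

6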